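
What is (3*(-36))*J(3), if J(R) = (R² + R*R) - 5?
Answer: -1404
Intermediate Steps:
J(R) = -5 + 2*R² (J(R) = (R² + R²) - 5 = 2*R² - 5 = -5 + 2*R²)
(3*(-36))*J(3) = (3*(-36))*(-5 + 2*3²) = -108*(-5 + 2*9) = -108*(-5 + 18) = -108*13 = -1404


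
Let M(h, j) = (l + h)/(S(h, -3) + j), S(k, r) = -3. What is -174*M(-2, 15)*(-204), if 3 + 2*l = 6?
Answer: -1479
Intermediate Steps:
l = 3/2 (l = -3/2 + (½)*6 = -3/2 + 3 = 3/2 ≈ 1.5000)
M(h, j) = (3/2 + h)/(-3 + j)
-174*M(-2, 15)*(-204) = -174*(3/2 - 2)/(-3 + 15)*(-204) = -174*(-1)/(12*2)*(-204) = -29*(-1)/(2*2)*(-204) = -174*(-1/24)*(-204) = (29/4)*(-204) = -1479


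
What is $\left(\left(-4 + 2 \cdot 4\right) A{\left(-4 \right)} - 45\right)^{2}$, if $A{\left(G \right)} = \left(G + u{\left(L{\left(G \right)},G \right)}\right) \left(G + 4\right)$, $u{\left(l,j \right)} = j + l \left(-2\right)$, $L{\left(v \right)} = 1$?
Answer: $2025$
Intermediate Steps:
$u{\left(l,j \right)} = j - 2 l$
$A{\left(G \right)} = \left(-2 + 2 G\right) \left(4 + G\right)$ ($A{\left(G \right)} = \left(G + \left(G - 2\right)\right) \left(G + 4\right) = \left(G + \left(G - 2\right)\right) \left(4 + G\right) = \left(G + \left(-2 + G\right)\right) \left(4 + G\right) = \left(-2 + 2 G\right) \left(4 + G\right)$)
$\left(\left(-4 + 2 \cdot 4\right) A{\left(-4 \right)} - 45\right)^{2} = \left(\left(-4 + 2 \cdot 4\right) \left(-8 + 2 \left(-4\right)^{2} + 6 \left(-4\right)\right) - 45\right)^{2} = \left(\left(-4 + 8\right) \left(-8 + 2 \cdot 16 - 24\right) - 45\right)^{2} = \left(4 \left(-8 + 32 - 24\right) - 45\right)^{2} = \left(4 \cdot 0 - 45\right)^{2} = \left(0 - 45\right)^{2} = \left(-45\right)^{2} = 2025$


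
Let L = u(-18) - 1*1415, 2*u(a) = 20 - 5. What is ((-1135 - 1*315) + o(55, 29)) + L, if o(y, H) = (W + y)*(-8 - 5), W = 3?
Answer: -7223/2 ≈ -3611.5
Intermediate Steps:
u(a) = 15/2 (u(a) = (20 - 5)/2 = (1/2)*15 = 15/2)
L = -2815/2 (L = 15/2 - 1*1415 = 15/2 - 1415 = -2815/2 ≈ -1407.5)
o(y, H) = -39 - 13*y (o(y, H) = (3 + y)*(-8 - 5) = (3 + y)*(-13) = -39 - 13*y)
((-1135 - 1*315) + o(55, 29)) + L = ((-1135 - 1*315) + (-39 - 13*55)) - 2815/2 = ((-1135 - 315) + (-39 - 715)) - 2815/2 = (-1450 - 754) - 2815/2 = -2204 - 2815/2 = -7223/2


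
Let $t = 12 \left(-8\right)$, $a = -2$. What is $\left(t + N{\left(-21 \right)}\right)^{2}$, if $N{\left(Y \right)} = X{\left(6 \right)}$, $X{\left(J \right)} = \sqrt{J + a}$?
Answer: $8836$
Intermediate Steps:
$t = -96$
$X{\left(J \right)} = \sqrt{-2 + J}$ ($X{\left(J \right)} = \sqrt{J - 2} = \sqrt{-2 + J}$)
$N{\left(Y \right)} = 2$ ($N{\left(Y \right)} = \sqrt{-2 + 6} = \sqrt{4} = 2$)
$\left(t + N{\left(-21 \right)}\right)^{2} = \left(-96 + 2\right)^{2} = \left(-94\right)^{2} = 8836$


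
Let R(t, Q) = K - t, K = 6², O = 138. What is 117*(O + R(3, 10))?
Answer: 20007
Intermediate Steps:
K = 36
R(t, Q) = 36 - t
117*(O + R(3, 10)) = 117*(138 + (36 - 1*3)) = 117*(138 + (36 - 3)) = 117*(138 + 33) = 117*171 = 20007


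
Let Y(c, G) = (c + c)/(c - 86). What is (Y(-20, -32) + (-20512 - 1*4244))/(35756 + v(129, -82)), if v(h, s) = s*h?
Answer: -656024/667217 ≈ -0.98322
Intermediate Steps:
v(h, s) = h*s
Y(c, G) = 2*c/(-86 + c) (Y(c, G) = (2*c)/(-86 + c) = 2*c/(-86 + c))
(Y(-20, -32) + (-20512 - 1*4244))/(35756 + v(129, -82)) = (2*(-20)/(-86 - 20) + (-20512 - 1*4244))/(35756 + 129*(-82)) = (2*(-20)/(-106) + (-20512 - 4244))/(35756 - 10578) = (2*(-20)*(-1/106) - 24756)/25178 = (20/53 - 24756)*(1/25178) = -1312048/53*1/25178 = -656024/667217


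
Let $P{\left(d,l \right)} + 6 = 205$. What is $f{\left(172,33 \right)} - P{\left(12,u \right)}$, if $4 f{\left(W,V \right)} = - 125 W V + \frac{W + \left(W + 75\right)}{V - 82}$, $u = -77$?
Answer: $- \frac{34804923}{196} \approx -1.7758 \cdot 10^{5}$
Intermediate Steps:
$P{\left(d,l \right)} = 199$ ($P{\left(d,l \right)} = -6 + 205 = 199$)
$f{\left(W,V \right)} = - \frac{125 V W}{4} + \frac{75 + 2 W}{4 \left(-82 + V\right)}$ ($f{\left(W,V \right)} = \frac{- 125 W V + \frac{W + \left(W + 75\right)}{V - 82}}{4} = \frac{- 125 V W + \frac{W + \left(75 + W\right)}{-82 + V}}{4} = \frac{- 125 V W + \frac{75 + 2 W}{-82 + V}}{4} = \frac{\frac{75 + 2 W}{-82 + V} - 125 V W}{4} = - \frac{125 V W}{4} + \frac{75 + 2 W}{4 \left(-82 + V\right)}$)
$f{\left(172,33 \right)} - P{\left(12,u \right)} = \frac{75 + 2 \cdot 172 - 21500 \cdot 33^{2} + 10250 \cdot 33 \cdot 172}{4 \left(-82 + 33\right)} - 199 = \frac{75 + 344 - 21500 \cdot 1089 + 58179000}{4 \left(-49\right)} - 199 = \frac{1}{4} \left(- \frac{1}{49}\right) \left(75 + 344 - 23413500 + 58179000\right) - 199 = \frac{1}{4} \left(- \frac{1}{49}\right) 34765919 - 199 = - \frac{34765919}{196} - 199 = - \frac{34804923}{196}$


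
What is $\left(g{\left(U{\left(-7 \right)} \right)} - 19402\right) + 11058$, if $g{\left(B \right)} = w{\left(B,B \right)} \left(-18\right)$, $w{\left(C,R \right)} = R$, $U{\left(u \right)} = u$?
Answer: $-8218$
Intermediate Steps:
$g{\left(B \right)} = - 18 B$ ($g{\left(B \right)} = B \left(-18\right) = - 18 B$)
$\left(g{\left(U{\left(-7 \right)} \right)} - 19402\right) + 11058 = \left(\left(-18\right) \left(-7\right) - 19402\right) + 11058 = \left(126 - 19402\right) + 11058 = -19276 + 11058 = -8218$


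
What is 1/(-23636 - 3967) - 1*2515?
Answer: -69421546/27603 ≈ -2515.0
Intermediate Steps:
1/(-23636 - 3967) - 1*2515 = 1/(-27603) - 2515 = -1/27603 - 2515 = -69421546/27603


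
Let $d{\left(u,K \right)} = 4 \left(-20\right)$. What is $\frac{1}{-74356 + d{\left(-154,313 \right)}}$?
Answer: $- \frac{1}{74436} \approx -1.3434 \cdot 10^{-5}$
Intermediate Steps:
$d{\left(u,K \right)} = -80$
$\frac{1}{-74356 + d{\left(-154,313 \right)}} = \frac{1}{-74356 - 80} = \frac{1}{-74436} = - \frac{1}{74436}$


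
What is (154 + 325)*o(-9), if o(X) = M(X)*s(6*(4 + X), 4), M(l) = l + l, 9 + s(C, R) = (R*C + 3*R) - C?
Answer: 750114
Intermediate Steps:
s(C, R) = -9 - C + 3*R + C*R (s(C, R) = -9 + ((R*C + 3*R) - C) = -9 + ((C*R + 3*R) - C) = -9 + ((3*R + C*R) - C) = -9 + (-C + 3*R + C*R) = -9 - C + 3*R + C*R)
M(l) = 2*l
o(X) = 2*X*(75 + 18*X) (o(X) = (2*X)*(-9 - 6*(4 + X) + 3*4 + (6*(4 + X))*4) = (2*X)*(-9 - (24 + 6*X) + 12 + (24 + 6*X)*4) = (2*X)*(-9 + (-24 - 6*X) + 12 + (96 + 24*X)) = (2*X)*(75 + 18*X) = 2*X*(75 + 18*X))
(154 + 325)*o(-9) = (154 + 325)*(6*(-9)*(25 + 6*(-9))) = 479*(6*(-9)*(25 - 54)) = 479*(6*(-9)*(-29)) = 479*1566 = 750114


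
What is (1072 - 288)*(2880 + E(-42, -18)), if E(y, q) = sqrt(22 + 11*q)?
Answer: 2257920 + 3136*I*sqrt(11) ≈ 2.2579e+6 + 10401.0*I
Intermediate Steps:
(1072 - 288)*(2880 + E(-42, -18)) = (1072 - 288)*(2880 + sqrt(22 + 11*(-18))) = 784*(2880 + sqrt(22 - 198)) = 784*(2880 + sqrt(-176)) = 784*(2880 + 4*I*sqrt(11)) = 2257920 + 3136*I*sqrt(11)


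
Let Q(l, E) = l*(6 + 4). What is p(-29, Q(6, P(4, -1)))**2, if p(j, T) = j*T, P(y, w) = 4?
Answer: 3027600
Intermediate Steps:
Q(l, E) = 10*l (Q(l, E) = l*10 = 10*l)
p(j, T) = T*j
p(-29, Q(6, P(4, -1)))**2 = ((10*6)*(-29))**2 = (60*(-29))**2 = (-1740)**2 = 3027600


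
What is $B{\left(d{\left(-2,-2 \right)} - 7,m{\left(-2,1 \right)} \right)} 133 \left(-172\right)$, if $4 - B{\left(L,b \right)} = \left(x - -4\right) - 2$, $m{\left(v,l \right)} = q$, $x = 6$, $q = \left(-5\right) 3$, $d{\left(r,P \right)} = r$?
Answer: $91504$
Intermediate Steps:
$q = -15$
$m{\left(v,l \right)} = -15$
$B{\left(L,b \right)} = -4$ ($B{\left(L,b \right)} = 4 - \left(\left(6 - -4\right) - 2\right) = 4 - \left(\left(6 + 4\right) - 2\right) = 4 - \left(10 - 2\right) = 4 - 8 = -4$)
$B{\left(d{\left(-2,-2 \right)} - 7,m{\left(-2,1 \right)} \right)} 133 \left(-172\right) = \left(-4\right) 133 \left(-172\right) = \left(-532\right) \left(-172\right) = 91504$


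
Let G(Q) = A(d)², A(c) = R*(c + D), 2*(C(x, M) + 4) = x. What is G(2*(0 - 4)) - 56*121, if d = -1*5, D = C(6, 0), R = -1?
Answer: -6740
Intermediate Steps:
C(x, M) = -4 + x/2
D = -1 (D = -4 + (½)*6 = -4 + 3 = -1)
d = -5
A(c) = 1 - c (A(c) = -(c - 1) = -(-1 + c) = 1 - c)
G(Q) = 36 (G(Q) = (1 - 1*(-5))² = (1 + 5)² = 6² = 36)
G(2*(0 - 4)) - 56*121 = 36 - 56*121 = 36 - 6776 = -6740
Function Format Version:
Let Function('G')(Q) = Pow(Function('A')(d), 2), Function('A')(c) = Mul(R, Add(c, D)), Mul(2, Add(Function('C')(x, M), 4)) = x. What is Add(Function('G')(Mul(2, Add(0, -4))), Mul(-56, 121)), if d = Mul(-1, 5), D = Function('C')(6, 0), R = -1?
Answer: -6740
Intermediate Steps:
Function('C')(x, M) = Add(-4, Mul(Rational(1, 2), x))
D = -1 (D = Add(-4, Mul(Rational(1, 2), 6)) = Add(-4, 3) = -1)
d = -5
Function('A')(c) = Add(1, Mul(-1, c)) (Function('A')(c) = Mul(-1, Add(c, -1)) = Mul(-1, Add(-1, c)) = Add(1, Mul(-1, c)))
Function('G')(Q) = 36 (Function('G')(Q) = Pow(Add(1, Mul(-1, -5)), 2) = Pow(Add(1, 5), 2) = Pow(6, 2) = 36)
Add(Function('G')(Mul(2, Add(0, -4))), Mul(-56, 121)) = Add(36, Mul(-56, 121)) = Add(36, -6776) = -6740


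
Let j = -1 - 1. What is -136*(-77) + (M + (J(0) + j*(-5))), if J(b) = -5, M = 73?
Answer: 10550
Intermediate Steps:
j = -2
-136*(-77) + (M + (J(0) + j*(-5))) = -136*(-77) + (73 + (-5 - 2*(-5))) = 10472 + (73 + (-5 + 10)) = 10472 + (73 + 5) = 10472 + 78 = 10550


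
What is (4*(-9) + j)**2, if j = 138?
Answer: 10404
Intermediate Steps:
(4*(-9) + j)**2 = (4*(-9) + 138)**2 = (-36 + 138)**2 = 102**2 = 10404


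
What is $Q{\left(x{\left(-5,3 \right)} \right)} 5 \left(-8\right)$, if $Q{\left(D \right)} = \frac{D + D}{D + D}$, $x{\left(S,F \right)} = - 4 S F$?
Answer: $-40$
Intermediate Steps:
$x{\left(S,F \right)} = - 4 F S$
$Q{\left(D \right)} = 1$ ($Q{\left(D \right)} = \frac{2 D}{2 D} = 2 D \frac{1}{2 D} = 1$)
$Q{\left(x{\left(-5,3 \right)} \right)} 5 \left(-8\right) = 1 \cdot 5 \left(-8\right) = 5 \left(-8\right) = -40$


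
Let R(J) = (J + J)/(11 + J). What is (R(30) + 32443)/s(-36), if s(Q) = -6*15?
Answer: -1330223/3690 ≈ -360.49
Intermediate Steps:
s(Q) = -90
R(J) = 2*J/(11 + J) (R(J) = (2*J)/(11 + J) = 2*J/(11 + J))
(R(30) + 32443)/s(-36) = (2*30/(11 + 30) + 32443)/(-90) = (2*30/41 + 32443)*(-1/90) = (2*30*(1/41) + 32443)*(-1/90) = (60/41 + 32443)*(-1/90) = (1330223/41)*(-1/90) = -1330223/3690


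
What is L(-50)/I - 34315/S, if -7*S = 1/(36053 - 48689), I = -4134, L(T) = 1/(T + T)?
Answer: -1254764239091999/413400 ≈ -3.0352e+9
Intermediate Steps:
L(T) = 1/(2*T)
S = 1/88452 (S = -1/(7*(36053 - 48689)) = -⅐/(-12636) = -⅐*(-1/12636) = 1/88452 ≈ 1.1306e-5)
L(-50)/I - 34315/S = ((½)/(-50))/(-4134) - 34315/1/88452 = ((½)*(-1/50))*(-1/4134) - 34315*88452 = -1/100*(-1/4134) - 3035230380 = 1/413400 - 3035230380 = -1254764239091999/413400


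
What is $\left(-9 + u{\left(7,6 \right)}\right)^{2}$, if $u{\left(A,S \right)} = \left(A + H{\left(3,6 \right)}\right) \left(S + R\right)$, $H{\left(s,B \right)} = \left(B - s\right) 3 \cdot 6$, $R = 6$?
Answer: $522729$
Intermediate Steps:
$H{\left(s,B \right)} = - 18 s + 18 B$ ($H{\left(s,B \right)} = \left(- 3 s + 3 B\right) 6 = - 18 s + 18 B$)
$u{\left(A,S \right)} = \left(6 + S\right) \left(54 + A\right)$ ($u{\left(A,S \right)} = \left(A + \left(\left(-18\right) 3 + 18 \cdot 6\right)\right) \left(S + 6\right) = \left(A + \left(-54 + 108\right)\right) \left(6 + S\right) = \left(A + 54\right) \left(6 + S\right) = \left(54 + A\right) \left(6 + S\right) = \left(6 + S\right) \left(54 + A\right)$)
$\left(-9 + u{\left(7,6 \right)}\right)^{2} = \left(-9 + \left(324 + 6 \cdot 7 + 54 \cdot 6 + 7 \cdot 6\right)\right)^{2} = \left(-9 + \left(324 + 42 + 324 + 42\right)\right)^{2} = \left(-9 + 732\right)^{2} = 723^{2} = 522729$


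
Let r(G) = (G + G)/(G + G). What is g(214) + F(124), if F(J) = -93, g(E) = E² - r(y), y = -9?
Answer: 45702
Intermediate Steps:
r(G) = 1 (r(G) = (2*G)/((2*G)) = (2*G)*(1/(2*G)) = 1)
g(E) = -1 + E² (g(E) = E² - 1*1 = E² - 1 = -1 + E²)
g(214) + F(124) = (-1 + 214²) - 93 = (-1 + 45796) - 93 = 45795 - 93 = 45702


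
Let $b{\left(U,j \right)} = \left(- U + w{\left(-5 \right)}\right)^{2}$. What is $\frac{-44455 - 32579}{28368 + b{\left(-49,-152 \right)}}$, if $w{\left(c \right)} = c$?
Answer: $- \frac{38517}{15152} \approx -2.542$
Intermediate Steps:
$b{\left(U,j \right)} = \left(-5 - U\right)^{2}$ ($b{\left(U,j \right)} = \left(- U - 5\right)^{2} = \left(-5 - U\right)^{2}$)
$\frac{-44455 - 32579}{28368 + b{\left(-49,-152 \right)}} = \frac{-44455 - 32579}{28368 + \left(5 - 49\right)^{2}} = - \frac{77034}{28368 + \left(-44\right)^{2}} = - \frac{77034}{28368 + 1936} = - \frac{77034}{30304} = \left(-77034\right) \frac{1}{30304} = - \frac{38517}{15152}$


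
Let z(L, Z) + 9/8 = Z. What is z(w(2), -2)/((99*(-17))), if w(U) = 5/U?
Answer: 25/13464 ≈ 0.0018568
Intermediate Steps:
z(L, Z) = -9/8 + Z
z(w(2), -2)/((99*(-17))) = (-9/8 - 2)/((99*(-17))) = -25/8/(-1683) = -1/1683*(-25/8) = 25/13464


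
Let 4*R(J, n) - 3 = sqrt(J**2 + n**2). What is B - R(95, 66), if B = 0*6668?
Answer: -3/4 - sqrt(13381)/4 ≈ -29.669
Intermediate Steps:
R(J, n) = 3/4 + sqrt(J**2 + n**2)/4
B = 0
B - R(95, 66) = 0 - (3/4 + sqrt(95**2 + 66**2)/4) = 0 - (3/4 + sqrt(9025 + 4356)/4) = 0 - (3/4 + sqrt(13381)/4) = 0 + (-3/4 - sqrt(13381)/4) = -3/4 - sqrt(13381)/4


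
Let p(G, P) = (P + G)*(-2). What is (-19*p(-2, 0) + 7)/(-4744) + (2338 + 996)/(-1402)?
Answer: -7859879/3325544 ≈ -2.3635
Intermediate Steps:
p(G, P) = -2*G - 2*P (p(G, P) = (G + P)*(-2) = -2*G - 2*P)
(-19*p(-2, 0) + 7)/(-4744) + (2338 + 996)/(-1402) = (-19*(-2*(-2) - 2*0) + 7)/(-4744) + (2338 + 996)/(-1402) = (-19*(4 + 0) + 7)*(-1/4744) + 3334*(-1/1402) = (-19*4 + 7)*(-1/4744) - 1667/701 = (-76 + 7)*(-1/4744) - 1667/701 = -69*(-1/4744) - 1667/701 = 69/4744 - 1667/701 = -7859879/3325544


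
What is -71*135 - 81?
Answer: -9666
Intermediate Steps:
-71*135 - 81 = -9585 - 81 = -9666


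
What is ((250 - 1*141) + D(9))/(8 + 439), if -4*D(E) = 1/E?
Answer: 3923/16092 ≈ 0.24379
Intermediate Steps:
D(E) = -1/(4*E)
((250 - 1*141) + D(9))/(8 + 439) = ((250 - 1*141) - ¼/9)/(8 + 439) = ((250 - 141) - ¼*⅑)/447 = (109 - 1/36)*(1/447) = (3923/36)*(1/447) = 3923/16092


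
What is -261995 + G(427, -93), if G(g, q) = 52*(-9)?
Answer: -262463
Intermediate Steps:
G(g, q) = -468
-261995 + G(427, -93) = -261995 - 468 = -262463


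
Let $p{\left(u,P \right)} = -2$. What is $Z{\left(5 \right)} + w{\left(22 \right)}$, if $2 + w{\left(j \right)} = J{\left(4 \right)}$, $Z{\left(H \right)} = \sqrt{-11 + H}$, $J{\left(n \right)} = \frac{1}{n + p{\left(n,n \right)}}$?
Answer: $- \frac{3}{2} + i \sqrt{6} \approx -1.5 + 2.4495 i$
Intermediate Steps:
$J{\left(n \right)} = \frac{1}{-2 + n}$ ($J{\left(n \right)} = \frac{1}{n - 2} = \frac{1}{-2 + n}$)
$w{\left(j \right)} = - \frac{3}{2}$ ($w{\left(j \right)} = -2 + \frac{1}{-2 + 4} = -2 + \frac{1}{2} = - \frac{3}{2}$)
$Z{\left(5 \right)} + w{\left(22 \right)} = \sqrt{-11 + 5} - \frac{3}{2} = \sqrt{-6} - \frac{3}{2} = i \sqrt{6} - \frac{3}{2} = - \frac{3}{2} + i \sqrt{6}$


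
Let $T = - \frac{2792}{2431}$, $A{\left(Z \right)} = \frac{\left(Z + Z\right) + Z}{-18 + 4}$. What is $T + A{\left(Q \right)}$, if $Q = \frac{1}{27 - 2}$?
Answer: $- \frac{984493}{850850} \approx -1.1571$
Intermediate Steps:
$Q = \frac{1}{25} \approx 0.04$
$A{\left(Z \right)} = - \frac{3 Z}{14}$ ($A{\left(Z \right)} = \frac{2 Z + Z}{-14} = 3 Z \left(- \frac{1}{14}\right) = - \frac{3 Z}{14}$)
$T = - \frac{2792}{2431}$ ($T = \left(-2792\right) \frac{1}{2431} = - \frac{2792}{2431} \approx -1.1485$)
$T + A{\left(Q \right)} = - \frac{2792}{2431} - \frac{3}{350} = - \frac{984493}{850850}$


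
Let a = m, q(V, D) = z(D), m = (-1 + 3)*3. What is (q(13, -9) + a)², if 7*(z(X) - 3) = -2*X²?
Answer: 9801/49 ≈ 200.02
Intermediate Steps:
m = 6 (m = 2*3 = 6)
z(X) = 3 - 2*X²/7 (z(X) = 3 + (-2*X²)/7 = 3 - 2*X²/7)
q(V, D) = 3 - 2*D²/7
a = 6
(q(13, -9) + a)² = ((3 - 2/7*(-9)²) + 6)² = ((3 - 2/7*81) + 6)² = ((3 - 162/7) + 6)² = (-141/7 + 6)² = (-99/7)² = 9801/49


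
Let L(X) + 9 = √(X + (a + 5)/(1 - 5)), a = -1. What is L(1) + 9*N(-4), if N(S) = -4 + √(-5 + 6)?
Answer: -36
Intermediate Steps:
N(S) = -3 (N(S) = -4 + √1 = -4 + 1 = -3)
L(X) = -9 + √(-1 + X) (L(X) = -9 + √(X + (-1 + 5)/(1 - 5)) = -9 + √(X + 4/(-4)) = -9 + √(X + 4*(-¼)) = -9 + √(X - 1) = -9 + √(-1 + X))
L(1) + 9*N(-4) = (-9 + √(-1 + 1)) + 9*(-3) = (-9 + √0) - 27 = (-9 + 0) - 27 = -9 - 27 = -36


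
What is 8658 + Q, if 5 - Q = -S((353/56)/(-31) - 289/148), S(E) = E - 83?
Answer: 550972073/64232 ≈ 8577.8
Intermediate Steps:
S(E) = -83 + E
Q = -5148583/64232 (Q = 5 - (-1)*(-83 + ((353/56)/(-31) - 289/148)) = 5 - (-1)*(-83 + ((353*(1/56))*(-1/31) - 289*1/148)) = 5 - (-1)*(-83 + ((353/56)*(-1/31) - 289/148)) = 5 - (-1)*(-83 + (-353/1736 - 289/148)) = 5 - (-1)*(-83 - 138487/64232) = 5 - (-1)*(-5469743)/64232 = 5 - 1*5469743/64232 = 5 - 5469743/64232 = -5148583/64232 ≈ -80.156)
8658 + Q = 8658 - 5148583/64232 = 550972073/64232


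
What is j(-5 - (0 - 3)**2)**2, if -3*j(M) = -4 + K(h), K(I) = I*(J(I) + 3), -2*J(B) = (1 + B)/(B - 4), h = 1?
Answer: 4/81 ≈ 0.049383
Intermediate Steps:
J(B) = -(1 + B)/(2*(-4 + B)) (J(B) = -(1 + B)/(2*(B - 4)) = -(1 + B)/(2*(-4 + B)))
K(I) = I*(3 + (-1 - I)/(2*(-4 + I))) (K(I) = I*((-1 - I)/(2*(-4 + I)) + 3) = I*(3 + (-1 - I)/(2*(-4 + I))))
j(M) = 2/9 (j(M) = -(-4 + (5/2)*1*(-5 + 1)/(-4 + 1))/3 = -(-4 + (5/2)*1*(-4)/(-3))/3 = -(-4 + (5/2)*1*(-1/3)*(-4))/3 = -(-4 + 10/3)/3 = -1/3*(-2/3) = 2/9)
j(-5 - (0 - 3)**2)**2 = (2/9)**2 = 4/81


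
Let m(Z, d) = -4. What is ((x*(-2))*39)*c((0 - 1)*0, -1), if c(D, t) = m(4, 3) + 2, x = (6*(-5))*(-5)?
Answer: 23400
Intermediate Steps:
x = 150 (x = -30*(-5) = 150)
c(D, t) = -2 (c(D, t) = -4 + 2 = -2)
((x*(-2))*39)*c((0 - 1)*0, -1) = ((150*(-2))*39)*(-2) = -300*39*(-2) = -11700*(-2) = 23400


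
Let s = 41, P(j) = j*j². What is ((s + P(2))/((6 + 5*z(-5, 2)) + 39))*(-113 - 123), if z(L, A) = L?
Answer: -2891/5 ≈ -578.20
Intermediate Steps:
P(j) = j³
((s + P(2))/((6 + 5*z(-5, 2)) + 39))*(-113 - 123) = ((41 + 2³)/((6 + 5*(-5)) + 39))*(-113 - 123) = ((41 + 8)/((6 - 25) + 39))*(-236) = (49/(-19 + 39))*(-236) = (49/20)*(-236) = -2891/5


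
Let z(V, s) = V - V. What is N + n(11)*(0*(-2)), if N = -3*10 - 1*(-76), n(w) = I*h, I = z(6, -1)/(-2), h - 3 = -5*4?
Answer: 46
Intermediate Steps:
z(V, s) = 0
h = -17 (h = 3 - 5*4 = 3 - 20 = -17)
I = 0 (I = 0/(-2) = 0*(-1/2) = 0)
n(w) = 0 (n(w) = 0*(-17) = 0)
N = 46 (N = -30 + 76 = 46)
N + n(11)*(0*(-2)) = 46 + 0*(0*(-2)) = 46 + 0*0 = 46 + 0 = 46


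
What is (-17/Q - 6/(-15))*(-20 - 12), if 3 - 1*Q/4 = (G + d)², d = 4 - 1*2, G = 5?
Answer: -1812/115 ≈ -15.757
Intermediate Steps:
d = 2 (d = 4 - 2 = 2)
Q = -184 (Q = 12 - 4*(5 + 2)² = 12 - 4*7² = 12 - 4*49 = 12 - 196 = -184)
(-17/Q - 6/(-15))*(-20 - 12) = (-17/(-184) - 6/(-15))*(-20 - 12) = (-17*(-1/184) - 6*(-1/15))*(-32) = (17/184 + ⅖)*(-32) = (453/920)*(-32) = -1812/115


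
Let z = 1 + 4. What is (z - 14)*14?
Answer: -126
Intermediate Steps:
z = 5
(z - 14)*14 = (5 - 14)*14 = -9*14 = -126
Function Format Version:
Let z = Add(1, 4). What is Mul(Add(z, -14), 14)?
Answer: -126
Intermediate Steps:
z = 5
Mul(Add(z, -14), 14) = Mul(Add(5, -14), 14) = Mul(-9, 14) = -126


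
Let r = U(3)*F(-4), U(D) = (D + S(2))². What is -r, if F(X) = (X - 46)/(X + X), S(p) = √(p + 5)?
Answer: -100 - 75*√7/2 ≈ -199.22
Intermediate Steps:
S(p) = √(5 + p)
U(D) = (D + √7)² (U(D) = (D + √(5 + 2))² = (D + √7)²)
F(X) = (-46 + X)/(2*X) (F(X) = (-46 + X)/((2*X)) = (-46 + X)*(1/(2*X)) = (-46 + X)/(2*X))
r = 25*(3 + √7)²/4 (r = (3 + √7)²*((½)*(-46 - 4)/(-4)) = (3 + √7)²*((½)*(-¼)*(-50)) = (3 + √7)²*(25/4) = 25*(3 + √7)²/4 ≈ 199.22)
-r = -(100 + 75*√7/2) = -100 - 75*√7/2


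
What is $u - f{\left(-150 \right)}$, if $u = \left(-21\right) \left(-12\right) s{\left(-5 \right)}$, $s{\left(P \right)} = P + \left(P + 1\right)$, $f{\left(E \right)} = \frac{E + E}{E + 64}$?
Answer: $- \frac{97674}{43} \approx -2271.5$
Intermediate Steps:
$f{\left(E \right)} = \frac{2 E}{64 + E}$
$s{\left(P \right)} = 1 + 2 P$ ($s{\left(P \right)} = P + \left(1 + P\right) = 1 + 2 P$)
$u = -2268$ ($u = \left(-21\right) \left(-12\right) \left(1 + 2 \left(-5\right)\right) = 252 \left(1 - 10\right) = 252 \left(-9\right) = -2268$)
$u - f{\left(-150 \right)} = -2268 - 2 \left(-150\right) \frac{1}{64 - 150} = -2268 - 2 \left(-150\right) \frac{1}{-86} = -2268 - 2 \left(-150\right) \left(- \frac{1}{86}\right) = -2268 - \frac{150}{43} = - \frac{97674}{43}$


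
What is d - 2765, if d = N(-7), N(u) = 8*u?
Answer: -2821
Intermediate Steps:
d = -56 (d = 8*(-7) = -56)
d - 2765 = -56 - 2765 = -2821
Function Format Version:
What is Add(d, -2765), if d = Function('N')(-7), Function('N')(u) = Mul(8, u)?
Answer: -2821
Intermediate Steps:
d = -56 (d = Mul(8, -7) = -56)
Add(d, -2765) = Add(-56, -2765) = -2821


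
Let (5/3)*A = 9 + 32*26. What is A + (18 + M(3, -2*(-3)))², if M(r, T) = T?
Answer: 5403/5 ≈ 1080.6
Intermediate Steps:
A = 2523/5 (A = 3*(9 + 32*26)/5 = 3*(9 + 832)/5 = (⅗)*841 = 2523/5 ≈ 504.60)
A + (18 + M(3, -2*(-3)))² = 2523/5 + (18 - 2*(-3))² = 2523/5 + (18 + 6)² = 2523/5 + 24² = 2523/5 + 576 = 5403/5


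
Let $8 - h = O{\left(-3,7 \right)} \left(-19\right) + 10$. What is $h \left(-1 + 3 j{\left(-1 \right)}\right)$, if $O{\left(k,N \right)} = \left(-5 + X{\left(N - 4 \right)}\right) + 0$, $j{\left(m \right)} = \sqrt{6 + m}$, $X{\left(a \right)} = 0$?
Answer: $97 - 291 \sqrt{5} \approx -553.7$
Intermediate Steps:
$O{\left(k,N \right)} = -5$ ($O{\left(k,N \right)} = \left(-5 + 0\right) + 0 = -5 + 0 = -5$)
$h = -97$ ($h = 8 - \left(\left(-5\right) \left(-19\right) + 10\right) = 8 - \left(95 + 10\right) = 8 - 105 = -97$)
$h \left(-1 + 3 j{\left(-1 \right)}\right) = - 97 \left(-1 + 3 \sqrt{6 - 1}\right) = - 97 \left(-1 + 3 \sqrt{5}\right) = 97 - 291 \sqrt{5}$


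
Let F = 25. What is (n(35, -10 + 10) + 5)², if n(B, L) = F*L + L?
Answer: 25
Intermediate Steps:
n(B, L) = 26*L (n(B, L) = 25*L + L = 26*L)
(n(35, -10 + 10) + 5)² = (26*(-10 + 10) + 5)² = (26*0 + 5)² = (0 + 5)² = 5² = 25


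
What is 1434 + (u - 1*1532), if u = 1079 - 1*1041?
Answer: -60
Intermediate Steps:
u = 38 (u = 1079 - 1041 = 38)
1434 + (u - 1*1532) = 1434 + (38 - 1*1532) = 1434 + (38 - 1532) = 1434 - 1494 = -60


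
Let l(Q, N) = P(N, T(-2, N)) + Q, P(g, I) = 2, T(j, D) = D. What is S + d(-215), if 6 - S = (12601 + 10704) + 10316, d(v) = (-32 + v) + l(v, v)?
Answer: -34075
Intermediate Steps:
l(Q, N) = 2 + Q
d(v) = -30 + 2*v (d(v) = (-32 + v) + (2 + v) = -30 + 2*v)
S = -33615 (S = 6 - ((12601 + 10704) + 10316) = 6 - (23305 + 10316) = 6 - 1*33621 = 6 - 33621 = -33615)
S + d(-215) = -33615 + (-30 + 2*(-215)) = -33615 + (-30 - 430) = -33615 - 460 = -34075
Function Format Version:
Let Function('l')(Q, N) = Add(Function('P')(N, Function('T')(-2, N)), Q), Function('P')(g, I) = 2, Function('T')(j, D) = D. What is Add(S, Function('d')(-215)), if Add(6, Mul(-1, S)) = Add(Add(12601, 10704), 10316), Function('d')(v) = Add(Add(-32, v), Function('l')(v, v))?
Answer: -34075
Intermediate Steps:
Function('l')(Q, N) = Add(2, Q)
Function('d')(v) = Add(-30, Mul(2, v)) (Function('d')(v) = Add(Add(-32, v), Add(2, v)) = Add(-30, Mul(2, v)))
S = -33615 (S = Add(6, Mul(-1, Add(Add(12601, 10704), 10316))) = Add(6, Mul(-1, Add(23305, 10316))) = Add(6, Mul(-1, 33621)) = Add(6, -33621) = -33615)
Add(S, Function('d')(-215)) = Add(-33615, Add(-30, Mul(2, -215))) = Add(-33615, Add(-30, -430)) = Add(-33615, -460) = -34075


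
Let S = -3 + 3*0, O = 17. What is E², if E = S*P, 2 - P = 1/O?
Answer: 9801/289 ≈ 33.914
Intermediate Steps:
P = 33/17 (P = 2 - 1/17 = 33/17 ≈ 1.9412)
S = -3 (S = -3 + 0 = -3)
E = -99/17 (E = -3*33/17 = -99/17 ≈ -5.8235)
E² = (-99/17)² = 9801/289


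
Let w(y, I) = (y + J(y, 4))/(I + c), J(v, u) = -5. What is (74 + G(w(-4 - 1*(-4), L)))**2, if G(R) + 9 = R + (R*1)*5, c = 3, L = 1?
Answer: 13225/4 ≈ 3306.3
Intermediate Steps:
w(y, I) = (-5 + y)/(3 + I) (w(y, I) = (y - 5)/(I + 3) = (-5 + y)/(3 + I))
G(R) = -9 + 6*R (G(R) = -9 + (R + (R*1)*5) = -9 + (R + R*5) = -9 + (R + 5*R) = -9 + 6*R)
(74 + G(w(-4 - 1*(-4), L)))**2 = (74 + (-9 + 6*((-5 + (-4 - 1*(-4)))/(3 + 1))))**2 = (74 + (-9 + 6*((-5 + (-4 + 4))/4)))**2 = (74 + (-9 + 6*((-5 + 0)/4)))**2 = (74 + (-9 + 6*((1/4)*(-5))))**2 = (74 + (-9 + 6*(-5/4)))**2 = (74 + (-9 - 15/2))**2 = (74 - 33/2)**2 = (115/2)**2 = 13225/4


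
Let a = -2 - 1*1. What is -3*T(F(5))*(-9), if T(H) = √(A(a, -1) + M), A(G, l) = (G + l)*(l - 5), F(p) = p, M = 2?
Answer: 27*√26 ≈ 137.67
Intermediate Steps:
a = -3 (a = -2 - 1 = -3)
A(G, l) = (-5 + l)*(G + l) (A(G, l) = (G + l)*(-5 + l) = (-5 + l)*(G + l))
T(H) = √26 (T(H) = √(((-1)² - 5*(-3) - 5*(-1) - 3*(-1)) + 2) = √((1 + 15 + 5 + 3) + 2) = √(24 + 2) = √26)
-3*T(F(5))*(-9) = -3*√26*(-9) = 27*√26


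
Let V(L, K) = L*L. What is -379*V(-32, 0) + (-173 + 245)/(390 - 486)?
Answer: -1552387/4 ≈ -3.8810e+5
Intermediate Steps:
V(L, K) = L**2
-379*V(-32, 0) + (-173 + 245)/(390 - 486) = -379*(-32)**2 + (-173 + 245)/(390 - 486) = -379*1024 + 72/(-96) = -388096 + 72*(-1/96) = -388096 - 3/4 = -1552387/4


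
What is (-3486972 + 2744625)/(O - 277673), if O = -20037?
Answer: 742347/297710 ≈ 2.4935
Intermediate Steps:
(-3486972 + 2744625)/(O - 277673) = (-3486972 + 2744625)/(-20037 - 277673) = -742347/(-297710) = -742347*(-1/297710) = 742347/297710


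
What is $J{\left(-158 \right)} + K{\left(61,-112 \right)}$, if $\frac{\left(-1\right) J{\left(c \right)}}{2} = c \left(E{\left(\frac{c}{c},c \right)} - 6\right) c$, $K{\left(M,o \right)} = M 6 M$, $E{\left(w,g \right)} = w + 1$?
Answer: $222038$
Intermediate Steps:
$E{\left(w,g \right)} = 1 + w$
$K{\left(M,o \right)} = 6 M^{2}$ ($K{\left(M,o \right)} = 6 M M = 6 M^{2}$)
$J{\left(c \right)} = 8 c^{2}$ ($J{\left(c \right)} = - 2 c \left(\left(1 + \frac{c}{c}\right) - 6\right) c = - 2 c \left(\left(1 + 1\right) - 6\right) c = - 2 c \left(2 - 6\right) c = - 2 c \left(-4\right) c = - 2 - 4 c c = - 2 \left(- 4 c^{2}\right) = 8 c^{2}$)
$J{\left(-158 \right)} + K{\left(61,-112 \right)} = 8 \left(-158\right)^{2} + 6 \cdot 61^{2} = 8 \cdot 24964 + 6 \cdot 3721 = 199712 + 22326 = 222038$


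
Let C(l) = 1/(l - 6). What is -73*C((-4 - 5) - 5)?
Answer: 73/20 ≈ 3.6500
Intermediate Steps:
C(l) = 1/(-6 + l)
-73*C((-4 - 5) - 5) = -73/(-6 + ((-4 - 5) - 5)) = -73/(-6 + (-9 - 5)) = -73/(-6 - 14) = -73/(-20) = -73*(-1/20) = 73/20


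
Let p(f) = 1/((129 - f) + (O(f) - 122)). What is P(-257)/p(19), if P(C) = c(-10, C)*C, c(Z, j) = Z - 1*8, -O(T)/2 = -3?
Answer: -27756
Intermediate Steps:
O(T) = 6 (O(T) = -2*(-3) = 6)
c(Z, j) = -8 + Z (c(Z, j) = Z - 8 = -8 + Z)
P(C) = -18*C (P(C) = (-8 - 10)*C = -18*C)
p(f) = 1/(13 - f) (p(f) = 1/((129 - f) + (6 - 122)) = 1/((129 - f) - 116) = 1/(13 - f))
P(-257)/p(19) = (-18*(-257))/(1/(13 - 1*19)) = 4626/(1/(13 - 19)) = 4626/(1/(-6)) = 4626/(-⅙) = 4626*(-6) = -27756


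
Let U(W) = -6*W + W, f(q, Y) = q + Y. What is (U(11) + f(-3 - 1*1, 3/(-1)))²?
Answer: 3844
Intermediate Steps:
f(q, Y) = Y + q
U(W) = -5*W
(U(11) + f(-3 - 1*1, 3/(-1)))² = (-5*11 + (3/(-1) + (-3 - 1*1)))² = (-55 + (3*(-1) + (-3 - 1)))² = (-55 + (-3 - 4))² = (-55 - 7)² = (-62)² = 3844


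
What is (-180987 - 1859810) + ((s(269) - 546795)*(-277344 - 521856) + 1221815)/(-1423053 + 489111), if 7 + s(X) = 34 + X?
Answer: -2342749254389/933942 ≈ -2.5085e+6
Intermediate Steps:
s(X) = 27 + X (s(X) = -7 + (34 + X) = 27 + X)
(-180987 - 1859810) + ((s(269) - 546795)*(-277344 - 521856) + 1221815)/(-1423053 + 489111) = (-180987 - 1859810) + (((27 + 269) - 546795)*(-277344 - 521856) + 1221815)/(-1423053 + 489111) = -2040797 + ((296 - 546795)*(-799200) + 1221815)/(-933942) = -2040797 + (-546499*(-799200) + 1221815)*(-1/933942) = -2040797 + (436762000800 + 1221815)*(-1/933942) = -2040797 + 436763222615*(-1/933942) = -2040797 - 436763222615/933942 = -2342749254389/933942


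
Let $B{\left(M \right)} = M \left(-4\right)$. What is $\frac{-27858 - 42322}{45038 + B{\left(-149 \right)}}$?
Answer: $- \frac{35090}{22817} \approx -1.5379$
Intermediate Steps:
$B{\left(M \right)} = - 4 M$
$\frac{-27858 - 42322}{45038 + B{\left(-149 \right)}} = \frac{-27858 - 42322}{45038 - -596} = - \frac{70180}{45038 + 596} = - \frac{70180}{45634} = \left(-70180\right) \frac{1}{45634} = - \frac{35090}{22817}$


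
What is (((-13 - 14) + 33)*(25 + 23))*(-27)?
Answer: -7776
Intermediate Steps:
(((-13 - 14) + 33)*(25 + 23))*(-27) = ((-27 + 33)*48)*(-27) = (6*48)*(-27) = 288*(-27) = -7776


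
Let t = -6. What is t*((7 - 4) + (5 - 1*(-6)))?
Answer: -84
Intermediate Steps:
t*((7 - 4) + (5 - 1*(-6))) = -6*((7 - 4) + (5 - 1*(-6))) = -6*(3 + (5 + 6)) = -6*(3 + 11) = -6*14 = -84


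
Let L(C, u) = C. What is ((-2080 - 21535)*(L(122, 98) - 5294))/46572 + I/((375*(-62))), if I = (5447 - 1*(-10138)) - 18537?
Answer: 39441911327/15038875 ≈ 2622.7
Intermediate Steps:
I = -2952 (I = (5447 + 10138) - 18537 = 15585 - 18537 = -2952)
((-2080 - 21535)*(L(122, 98) - 5294))/46572 + I/((375*(-62))) = ((-2080 - 21535)*(122 - 5294))/46572 - 2952/(375*(-62)) = -23615*(-5172)*(1/46572) - 2952/(-23250) = 122136780*(1/46572) - 2952*(-1/23250) = 10178065/3881 + 492/3875 = 39441911327/15038875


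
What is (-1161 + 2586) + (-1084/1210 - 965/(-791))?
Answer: 682095978/478555 ≈ 1425.3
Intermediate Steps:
(-1161 + 2586) + (-1084/1210 - 965/(-791)) = 1425 + (-1084*1/1210 - 965*(-1/791)) = 1425 + (-542/605 + 965/791) = 1425 + 155103/478555 = 682095978/478555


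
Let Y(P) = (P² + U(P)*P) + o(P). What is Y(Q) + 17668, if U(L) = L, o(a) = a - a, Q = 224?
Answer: 118020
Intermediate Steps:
o(a) = 0
Y(P) = 2*P² (Y(P) = (P² + P*P) + 0 = (P² + P²) + 0 = 2*P² + 0 = 2*P²)
Y(Q) + 17668 = 2*224² + 17668 = 2*50176 + 17668 = 100352 + 17668 = 118020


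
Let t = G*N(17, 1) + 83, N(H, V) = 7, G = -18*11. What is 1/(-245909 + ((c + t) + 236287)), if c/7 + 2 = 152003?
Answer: 1/1053082 ≈ 9.4959e-7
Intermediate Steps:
G = -198
t = -1303 (t = -198*7 + 83 = -1386 + 83 = -1303)
c = 1064007 (c = -14 + 7*152003 = -14 + 1064021 = 1064007)
1/(-245909 + ((c + t) + 236287)) = 1/(-245909 + ((1064007 - 1303) + 236287)) = 1/(-245909 + (1062704 + 236287)) = 1/(-245909 + 1298991) = 1/1053082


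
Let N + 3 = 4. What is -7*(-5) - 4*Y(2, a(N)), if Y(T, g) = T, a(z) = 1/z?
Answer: 27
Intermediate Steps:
N = 1 (N = -3 + 4 = 1)
-7*(-5) - 4*Y(2, a(N)) = -7*(-5) - 4*2 = 35 - 8 = 27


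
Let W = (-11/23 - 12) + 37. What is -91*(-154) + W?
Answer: 322886/23 ≈ 14039.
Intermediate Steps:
W = 564/23 (W = (-11*1/23 - 12) + 37 = (-11/23 - 12) + 37 = -287/23 + 37 = 564/23 ≈ 24.522)
-91*(-154) + W = -91*(-154) + 564/23 = 14014 + 564/23 = 322886/23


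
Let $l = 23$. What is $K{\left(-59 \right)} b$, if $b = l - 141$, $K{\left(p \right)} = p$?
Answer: $6962$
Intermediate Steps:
$b = -118$ ($b = 23 - 141 = -118$)
$K{\left(-59 \right)} b = \left(-59\right) \left(-118\right) = 6962$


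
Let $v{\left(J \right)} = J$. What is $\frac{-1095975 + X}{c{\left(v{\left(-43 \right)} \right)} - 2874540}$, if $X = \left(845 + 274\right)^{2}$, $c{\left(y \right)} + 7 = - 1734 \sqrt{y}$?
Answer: $- \frac{26409646926}{486067632101} + \frac{937116 i \sqrt{43}}{28592213653} \approx -0.054333 + 0.00021492 i$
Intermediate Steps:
$c{\left(y \right)} = -7 - 1734 \sqrt{y}$
$X = 1252161$ ($X = 1119^{2} = 1252161$)
$\frac{-1095975 + X}{c{\left(v{\left(-43 \right)} \right)} - 2874540} = \frac{-1095975 + 1252161}{\left(-7 - 1734 \sqrt{-43}\right) - 2874540} = \frac{156186}{\left(-7 - 1734 i \sqrt{43}\right) - 2874540} = \frac{156186}{-2874547 - 1734 i \sqrt{43}}$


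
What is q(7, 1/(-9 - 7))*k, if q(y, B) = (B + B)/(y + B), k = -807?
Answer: 538/37 ≈ 14.541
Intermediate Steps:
q(y, B) = 2*B/(B + y) (q(y, B) = (2*B)/(B + y) = 2*B/(B + y))
q(7, 1/(-9 - 7))*k = (2/((-9 - 7)*(1/(-9 - 7) + 7)))*(-807) = (2/(-16*(1/(-16) + 7)))*(-807) = (2*(-1/16)/(-1/16 + 7))*(-807) = (2*(-1/16)/(111/16))*(-807) = (2*(-1/16)*(16/111))*(-807) = -2/111*(-807) = 538/37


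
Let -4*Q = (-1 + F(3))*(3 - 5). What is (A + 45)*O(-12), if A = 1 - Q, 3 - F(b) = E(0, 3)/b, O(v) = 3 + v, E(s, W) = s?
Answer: -405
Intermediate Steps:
F(b) = 3 (F(b) = 3 - 0/b = 3 - 1*0 = 3 + 0 = 3)
Q = 1 (Q = -(-1 + 3)*(3 - 5)/4 = -(-2)/2 = -¼*(-4) = 1)
A = 0 (A = 1 - 1*1 = 1 - 1 = 0)
(A + 45)*O(-12) = (0 + 45)*(3 - 12) = 45*(-9) = -405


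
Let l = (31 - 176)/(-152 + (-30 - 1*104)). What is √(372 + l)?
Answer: √30469582/286 ≈ 19.300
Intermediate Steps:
l = 145/286 (l = -145/(-152 + (-30 - 104)) = -145/(-152 - 134) = -145/(-286) = -145*(-1/286) = 145/286 ≈ 0.50699)
√(372 + l) = √(372 + 145/286) = √(106537/286) = √30469582/286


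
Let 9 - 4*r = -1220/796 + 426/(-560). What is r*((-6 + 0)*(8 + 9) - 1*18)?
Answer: -1887801/5572 ≈ -338.80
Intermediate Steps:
r = 629267/222880 (r = 9/4 - (-1220/796 + 426/(-560))/4 = 9/4 - (-1220*1/796 + 426*(-1/560))/4 = 9/4 - (-305/199 - 213/280)/4 = 9/4 - ¼*(-127787/55720) = 9/4 + 127787/222880 = 629267/222880 ≈ 2.8233)
r*((-6 + 0)*(8 + 9) - 1*18) = 629267*((-6 + 0)*(8 + 9) - 1*18)/222880 = 629267*(-6*17 - 18)/222880 = 629267*(-102 - 18)/222880 = (629267/222880)*(-120) = -1887801/5572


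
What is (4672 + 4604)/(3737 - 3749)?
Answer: -773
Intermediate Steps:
(4672 + 4604)/(3737 - 3749) = 9276/(-12) = 9276*(-1/12) = -773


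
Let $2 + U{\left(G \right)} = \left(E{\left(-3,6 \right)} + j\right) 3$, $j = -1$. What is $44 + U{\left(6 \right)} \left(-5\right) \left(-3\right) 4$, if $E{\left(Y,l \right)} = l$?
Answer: $824$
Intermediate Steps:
$U{\left(G \right)} = 13$ ($U{\left(G \right)} = -2 + \left(6 - 1\right) 3 = -2 + 5 \cdot 3 = -2 + 15 = 13$)
$44 + U{\left(6 \right)} \left(-5\right) \left(-3\right) 4 = 44 + 13 \left(-5\right) \left(-3\right) 4 = 44 + 13 \cdot 15 \cdot 4 = 44 + 13 \cdot 60 = 44 + 780 = 824$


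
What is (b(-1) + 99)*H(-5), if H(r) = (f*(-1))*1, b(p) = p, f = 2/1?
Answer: -196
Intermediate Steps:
f = 2 (f = 2*1 = 2)
H(r) = -2 (H(r) = (2*(-1))*1 = -2*1 = -2)
(b(-1) + 99)*H(-5) = (-1 + 99)*(-2) = 98*(-2) = -196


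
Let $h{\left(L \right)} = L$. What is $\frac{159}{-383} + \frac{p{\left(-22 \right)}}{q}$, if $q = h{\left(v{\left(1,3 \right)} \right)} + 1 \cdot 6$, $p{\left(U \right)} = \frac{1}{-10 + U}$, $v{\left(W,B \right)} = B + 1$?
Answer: $- \frac{51263}{122560} \approx -0.41827$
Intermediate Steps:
$v{\left(W,B \right)} = 1 + B$
$q = 10$ ($q = \left(1 + 3\right) + 1 \cdot 6 = 4 + 6 = 10$)
$\frac{159}{-383} + \frac{p{\left(-22 \right)}}{q} = \frac{159}{-383} + \frac{1}{\left(-10 - 22\right) 10} = 159 \left(- \frac{1}{383}\right) + \frac{1}{-32} \cdot \frac{1}{10} = - \frac{159}{383} - \frac{1}{320} = - \frac{51263}{122560}$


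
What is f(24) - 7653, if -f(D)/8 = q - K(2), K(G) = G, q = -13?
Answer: -7533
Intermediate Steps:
f(D) = 120 (f(D) = -8*(-13 - 1*2) = -8*(-13 - 2) = -8*(-15) = 120)
f(24) - 7653 = 120 - 7653 = -7533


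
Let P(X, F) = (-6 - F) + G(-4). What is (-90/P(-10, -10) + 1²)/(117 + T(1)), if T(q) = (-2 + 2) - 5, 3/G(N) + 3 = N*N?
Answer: -223/1232 ≈ -0.18101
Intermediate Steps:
G(N) = 3/(-3 + N²) (G(N) = 3/(-3 + N*N) = 3/(-3 + N²))
T(q) = -5 (T(q) = 0 - 5 = -5)
P(X, F) = -75/13 - F (P(X, F) = (-6 - F) + 3/(-3 + (-4)²) = (-6 - F) + 3/(-3 + 16) = (-6 - F) + 3/13 = -75/13 - F)
(-90/P(-10, -10) + 1²)/(117 + T(1)) = (-90/(-75/13 - 1*(-10)) + 1²)/(117 - 5) = (-90/(-75/13 + 10) + 1)/112 = (-90/55/13 + 1)*(1/112) = (-90*13/55 + 1)*(1/112) = (-234/11 + 1)*(1/112) = -223/11*1/112 = -223/1232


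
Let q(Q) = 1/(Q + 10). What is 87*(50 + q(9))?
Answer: 82737/19 ≈ 4354.6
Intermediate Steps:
q(Q) = 1/(10 + Q)
87*(50 + q(9)) = 87*(50 + 1/(10 + 9)) = 87*(50 + 1/19) = 87*(951/19) = 82737/19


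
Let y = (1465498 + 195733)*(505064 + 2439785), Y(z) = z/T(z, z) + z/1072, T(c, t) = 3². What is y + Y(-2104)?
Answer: 5899841785353211/1206 ≈ 4.8921e+12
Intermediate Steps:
T(c, t) = 9
Y(z) = 1081*z/9648 (Y(z) = z/9 + z/1072 = 1081*z/9648)
y = 4892074449119 (y = 1661231*2944849 = 4892074449119)
y + Y(-2104) = 4892074449119 + (1081/9648)*(-2104) = 4892074449119 - 284303/1206 = 5899841785353211/1206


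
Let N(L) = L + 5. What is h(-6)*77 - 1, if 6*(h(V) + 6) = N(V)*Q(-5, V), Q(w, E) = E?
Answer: -386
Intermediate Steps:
N(L) = 5 + L
h(V) = -6 + V*(5 + V)/6 (h(V) = -6 + ((5 + V)*V)/6 = -6 + (V*(5 + V))/6 = -6 + V*(5 + V)/6)
h(-6)*77 - 1 = (-6 + (⅙)*(-6)*(5 - 6))*77 - 1 = (-6 + (⅙)*(-6)*(-1))*77 - 1 = (-6 + 1)*77 - 1 = -5*77 - 1 = -385 - 1 = -386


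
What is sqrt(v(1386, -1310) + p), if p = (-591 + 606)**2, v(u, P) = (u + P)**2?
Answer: sqrt(6001) ≈ 77.466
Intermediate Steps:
v(u, P) = (P + u)**2
p = 225 (p = 15**2 = 225)
sqrt(v(1386, -1310) + p) = sqrt((-1310 + 1386)**2 + 225) = sqrt(76**2 + 225) = sqrt(5776 + 225) = sqrt(6001)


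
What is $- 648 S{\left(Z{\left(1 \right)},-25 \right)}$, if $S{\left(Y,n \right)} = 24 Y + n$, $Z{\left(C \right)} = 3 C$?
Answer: $-30456$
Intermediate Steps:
$S{\left(Y,n \right)} = n + 24 Y$
$- 648 S{\left(Z{\left(1 \right)},-25 \right)} = - 648 \left(-25 + 24 \cdot 3 \cdot 1\right) = - 648 \left(-25 + 24 \cdot 3\right) = - 648 \left(-25 + 72\right) = \left(-648\right) 47 = -30456$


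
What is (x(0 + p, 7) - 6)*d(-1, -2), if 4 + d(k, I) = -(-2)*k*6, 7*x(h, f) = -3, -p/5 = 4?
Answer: 720/7 ≈ 102.86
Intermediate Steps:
p = -20 (p = -5*4 = -20)
x(h, f) = -3/7 (x(h, f) = (⅐)*(-3) = -3/7)
d(k, I) = -4 + 12*k (d(k, I) = -4 - (-2)*k*6 = -4 + (2*k)*6 = -4 + 12*k)
(x(0 + p, 7) - 6)*d(-1, -2) = (-3/7 - 6)*(-4 + 12*(-1)) = -45*(-4 - 12)/7 = -45/7*(-16) = 720/7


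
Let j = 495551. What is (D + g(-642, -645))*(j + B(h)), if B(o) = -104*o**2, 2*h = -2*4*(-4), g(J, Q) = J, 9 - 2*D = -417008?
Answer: 194948428491/2 ≈ 9.7474e+10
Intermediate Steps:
D = 417017/2 (D = 9/2 - 1/2*(-417008) = 9/2 + 208504 = 417017/2 ≈ 2.0851e+5)
h = 16 (h = (-2*4*(-4))/2 = (-8*(-4))/2 = (1/2)*32 = 16)
(D + g(-642, -645))*(j + B(h)) = (417017/2 - 642)*(495551 - 104*16**2) = 415733*(495551 - 104*256)/2 = 415733*(495551 - 26624)/2 = (415733/2)*468927 = 194948428491/2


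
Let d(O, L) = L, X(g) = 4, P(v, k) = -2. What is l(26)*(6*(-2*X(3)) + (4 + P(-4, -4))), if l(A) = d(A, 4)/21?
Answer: -184/21 ≈ -8.7619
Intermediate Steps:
l(A) = 4/21
l(26)*(6*(-2*X(3)) + (4 + P(-4, -4))) = 4*(6*(-2*4) + (4 - 2))/21 = 4*(6*(-8) + 2)/21 = 4*(-48 + 2)/21 = (4/21)*(-46) = -184/21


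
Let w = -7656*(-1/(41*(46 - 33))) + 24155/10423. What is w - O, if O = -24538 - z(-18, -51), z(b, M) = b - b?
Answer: 136412526045/5555459 ≈ 24555.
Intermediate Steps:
z(b, M) = 0
O = -24538 (O = -24538 - 1*0 = -24538 + 0 = -24538)
w = 92673103/5555459 (w = -7656/(13*(-41)) + 24155*(1/10423) = -7656/(-533) + 24155/10423 = -7656*(-1/533) + 24155/10423 = 7656/533 + 24155/10423 = 92673103/5555459 ≈ 16.681)
w - O = 92673103/5555459 - 1*(-24538) = 92673103/5555459 + 24538 = 136412526045/5555459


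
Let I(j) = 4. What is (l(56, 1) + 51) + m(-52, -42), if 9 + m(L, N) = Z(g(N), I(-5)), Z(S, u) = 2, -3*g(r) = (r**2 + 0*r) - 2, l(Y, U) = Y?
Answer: 100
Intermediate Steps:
g(r) = 2/3 - r**2/3 (g(r) = -((r**2 + 0*r) - 2)/3 = -((r**2 + 0) - 2)/3 = -(r**2 - 2)/3 = -(-2 + r**2)/3 = 2/3 - r**2/3)
m(L, N) = -7 (m(L, N) = -9 + 2 = -7)
(l(56, 1) + 51) + m(-52, -42) = (56 + 51) - 7 = 107 - 7 = 100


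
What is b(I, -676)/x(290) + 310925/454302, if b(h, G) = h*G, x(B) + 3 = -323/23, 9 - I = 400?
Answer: -172606358021/11130399 ≈ -15508.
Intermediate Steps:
I = -391 (I = 9 - 1*400 = 9 - 400 = -391)
x(B) = -392/23 (x(B) = -3 - 323/23 = -392/23)
b(h, G) = G*h
b(I, -676)/x(290) + 310925/454302 = (-676*(-391))/(-392/23) + 310925/454302 = 264316*(-23/392) + 310925*(1/454302) = -1519817/98 + 310925/454302 = -172606358021/11130399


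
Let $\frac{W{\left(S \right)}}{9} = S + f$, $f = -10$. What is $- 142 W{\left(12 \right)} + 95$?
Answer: $-2461$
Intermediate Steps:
$W{\left(S \right)} = -90 + 9 S$ ($W{\left(S \right)} = 9 \left(S - 10\right) = 9 \left(-10 + S\right) = -90 + 9 S$)
$- 142 W{\left(12 \right)} + 95 = - 142 \left(-90 + 9 \cdot 12\right) + 95 = - 142 \left(-90 + 108\right) + 95 = \left(-142\right) 18 + 95 = -2556 + 95 = -2461$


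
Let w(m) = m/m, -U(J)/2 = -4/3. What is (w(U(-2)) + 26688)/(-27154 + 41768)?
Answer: 26689/14614 ≈ 1.8263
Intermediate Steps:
U(J) = 8/3 (U(J) = -(-8)/3 = -2*(-4/3) = 8/3)
w(m) = 1
(w(U(-2)) + 26688)/(-27154 + 41768) = (1 + 26688)/(-27154 + 41768) = 26689/14614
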